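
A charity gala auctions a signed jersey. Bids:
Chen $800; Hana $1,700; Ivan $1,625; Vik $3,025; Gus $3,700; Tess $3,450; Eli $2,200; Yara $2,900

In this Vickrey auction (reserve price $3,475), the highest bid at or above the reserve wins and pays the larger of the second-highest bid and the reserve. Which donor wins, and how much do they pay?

Bids in order: 3,700 (Gus) > 3,450 (Tess) > 3,025 (Vik) > 2,900 (Yara) > 2,200 (Eli) > 1,700 (Hana) > …
Highest eligible bid: Gus at $3,700.
max(second-highest $3,450, reserve $3,475) = $3,475.

Gus pays $3,475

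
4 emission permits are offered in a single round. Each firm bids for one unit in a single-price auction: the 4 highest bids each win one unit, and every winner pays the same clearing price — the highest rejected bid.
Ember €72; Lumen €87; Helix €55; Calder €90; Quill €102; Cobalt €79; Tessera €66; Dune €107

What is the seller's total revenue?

Total revenue: €316

Sorting: 107 (Dune), 102 (Quill), 90 (Calder), 87 (Lumen), 79 (Cobalt), 72 (Ember), …
The 4 highest are Dune, Quill, Calder, Lumen.
Highest unsuccessful bid: €79 → clearing price.
Total revenue = 4 × €79 = €316.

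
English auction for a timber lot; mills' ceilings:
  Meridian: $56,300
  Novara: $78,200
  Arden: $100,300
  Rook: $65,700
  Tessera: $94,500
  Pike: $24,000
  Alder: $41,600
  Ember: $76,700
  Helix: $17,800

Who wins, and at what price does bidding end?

Arden wins at $94,500

Sorting limits: 100,300 (Arden) > 94,500 (Tessera) > 78,200 (Novara) > 76,700 (Ember) > 65,700 (Rook) > 56,300 (Meridian) > …
Once the price passes $94,500, only Arden is left; the hammer falls at Tessera's limit of $94,500.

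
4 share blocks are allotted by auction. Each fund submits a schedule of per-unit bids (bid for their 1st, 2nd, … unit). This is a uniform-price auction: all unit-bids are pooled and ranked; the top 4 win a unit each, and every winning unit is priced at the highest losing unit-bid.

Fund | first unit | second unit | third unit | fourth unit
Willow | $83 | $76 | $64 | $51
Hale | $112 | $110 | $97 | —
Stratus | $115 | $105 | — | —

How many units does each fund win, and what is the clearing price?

Hale 2, Stratus 2; clearing price $97

Merging the schedules and taking the best 4: 115 (Stratus-1), 112 (Hale-1), 110 (Hale-2), 105 (Stratus-2)
First bid not allocated: $97.
Allocation: Hale 2, Stratus 2.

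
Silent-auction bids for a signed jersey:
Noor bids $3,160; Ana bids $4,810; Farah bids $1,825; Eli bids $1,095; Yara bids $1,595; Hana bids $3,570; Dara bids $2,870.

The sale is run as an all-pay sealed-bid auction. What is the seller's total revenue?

Bids ranked: 4,810 (Ana) > 3,570 (Hana) > 3,160 (Noor) > 2,870 (Dara) > 1,825 (Farah) > 1,595 (Yara) > …
Every bidder forfeits their bid regardless of winning.
Revenue = 3,160 + 4,810 + 1,825 + 1,095 + 1,595 + 3,570 + 2,870 = $18,925.

Total revenue: $18,925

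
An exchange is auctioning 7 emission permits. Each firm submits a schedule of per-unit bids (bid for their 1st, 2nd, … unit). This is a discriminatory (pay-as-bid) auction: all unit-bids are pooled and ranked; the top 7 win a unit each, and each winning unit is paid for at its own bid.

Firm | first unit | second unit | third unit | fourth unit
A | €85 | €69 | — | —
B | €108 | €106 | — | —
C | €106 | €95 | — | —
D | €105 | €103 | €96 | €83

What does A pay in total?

Pooled unit-bids ranked (top 7): 108 (B-1), 106 (B-2), 106 (C-1), 105 (D-1), 103 (D-2), 96 (D-3), 95 (C-2)
Next rejected bid: €85 (not a price — pay-as-bid).
A wins no units.

A pays €0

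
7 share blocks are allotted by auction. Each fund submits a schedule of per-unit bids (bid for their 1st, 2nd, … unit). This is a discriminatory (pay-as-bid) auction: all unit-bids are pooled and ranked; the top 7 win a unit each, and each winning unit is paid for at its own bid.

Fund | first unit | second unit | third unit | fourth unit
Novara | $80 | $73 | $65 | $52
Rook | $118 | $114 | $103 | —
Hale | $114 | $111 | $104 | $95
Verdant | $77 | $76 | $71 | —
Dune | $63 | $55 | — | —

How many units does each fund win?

All unit-bids, highest first — top 7: 118 (Rook-1), 114 (Rook-2), 114 (Hale-1), 111 (Hale-2), 104 (Hale-3), 103 (Rook-3), 95 (Hale-4)
Next rejected bid: $80 (not a price — pay-as-bid).
Allocation: Hale 4, Rook 3.

Hale 4, Rook 3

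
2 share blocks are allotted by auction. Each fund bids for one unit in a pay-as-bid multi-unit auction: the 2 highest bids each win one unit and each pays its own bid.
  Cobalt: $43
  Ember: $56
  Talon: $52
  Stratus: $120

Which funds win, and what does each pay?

Sorting: 120 (Stratus), 56 (Ember), 52 (Talon), 43 (Cobalt)
Winners (2 units): Stratus, Ember.
Each winner pays its own bid: Stratus $120, Ember $56.

Stratus $120, Ember $56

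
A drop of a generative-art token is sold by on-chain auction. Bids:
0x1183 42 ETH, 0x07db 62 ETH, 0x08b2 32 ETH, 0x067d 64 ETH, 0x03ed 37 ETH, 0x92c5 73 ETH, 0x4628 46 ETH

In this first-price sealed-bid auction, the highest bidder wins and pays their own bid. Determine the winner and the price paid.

Bids in order: 73 (0x92c5) > 64 (0x067d) > 62 (0x07db) > 46 (0x4628) > 42 (0x1183) > 37 (0x03ed) > …
First-price: 0x92c5 pays what they bid, 73 ETH.

0x92c5 pays 73 ETH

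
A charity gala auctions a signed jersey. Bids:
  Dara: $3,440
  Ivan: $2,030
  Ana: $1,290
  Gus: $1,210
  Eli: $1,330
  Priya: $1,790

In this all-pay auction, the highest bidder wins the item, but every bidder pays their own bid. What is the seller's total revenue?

Total revenue: $11,090

Bids ranked: 3,440 (Dara) > 2,030 (Ivan) > 1,790 (Priya) > 1,330 (Eli) > 1,290 (Ana) > 1,210 (Gus)
Dara wins with the top bid; all bids are sunk regardless.
Every bidder forfeits their bid regardless of winning.
Revenue = 3,440 + 2,030 + 1,290 + 1,210 + 1,330 + 1,790 = $11,090.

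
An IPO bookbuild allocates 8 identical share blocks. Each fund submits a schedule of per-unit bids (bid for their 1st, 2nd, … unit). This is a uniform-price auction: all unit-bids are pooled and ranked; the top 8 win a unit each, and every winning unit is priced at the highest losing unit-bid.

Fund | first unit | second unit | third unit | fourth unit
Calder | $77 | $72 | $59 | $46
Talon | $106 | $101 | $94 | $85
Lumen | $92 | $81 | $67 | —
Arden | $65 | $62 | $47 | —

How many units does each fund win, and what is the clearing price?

Calder 2, Lumen 2, Talon 4; clearing price $67

Pooled unit-bids ranked (top 8): 106 (Talon-1), 101 (Talon-2), 94 (Talon-3), 92 (Lumen-1), 85 (Talon-4), 81 (Lumen-2), 77 (Calder-1), 72 (Calder-2)
First bid not allocated: $67.
Allocation: Calder 2, Lumen 2, Talon 4.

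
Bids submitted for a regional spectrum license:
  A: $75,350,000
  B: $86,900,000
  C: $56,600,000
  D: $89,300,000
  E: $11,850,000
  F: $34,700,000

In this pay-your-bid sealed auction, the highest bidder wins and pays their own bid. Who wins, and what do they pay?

D pays $89,300,000

Pay-your-bid sealed auction: the highest bidder wins and pays their own bid.
Sorting bids: 89,300,000 (D) > 86,900,000 (B) > 75,350,000 (A) > 56,600,000 (C) > 34,700,000 (F) > 11,850,000 (E)
First-price: D pays what they bid, $89,300,000.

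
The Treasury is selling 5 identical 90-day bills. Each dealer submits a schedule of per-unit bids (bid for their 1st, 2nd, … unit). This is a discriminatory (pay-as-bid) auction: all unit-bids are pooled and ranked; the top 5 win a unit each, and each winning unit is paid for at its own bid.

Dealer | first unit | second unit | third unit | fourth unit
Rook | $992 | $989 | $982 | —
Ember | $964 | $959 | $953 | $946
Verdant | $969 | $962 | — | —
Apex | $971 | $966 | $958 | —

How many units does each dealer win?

All unit-bids, highest first — top 5: 992 (Rook-1), 989 (Rook-2), 982 (Rook-3), 971 (Apex-1), 969 (Verdant-1)
Next rejected bid: $966 (not a price — pay-as-bid).
Allocation: Apex 1, Rook 3, Verdant 1.

Apex 1, Rook 3, Verdant 1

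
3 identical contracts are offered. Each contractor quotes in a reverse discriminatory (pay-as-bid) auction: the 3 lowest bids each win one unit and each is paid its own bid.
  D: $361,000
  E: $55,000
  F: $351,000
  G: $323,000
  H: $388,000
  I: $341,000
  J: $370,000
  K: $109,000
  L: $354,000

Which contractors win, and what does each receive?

Sorting: 55,000 (E), 109,000 (K), 323,000 (G), 341,000 (I), 351,000 (F), …
The 3 lowest are E, K, G.
Each winner is paid its own bid: E $55,000, K $109,000, G $323,000.

E $55,000, K $109,000, G $323,000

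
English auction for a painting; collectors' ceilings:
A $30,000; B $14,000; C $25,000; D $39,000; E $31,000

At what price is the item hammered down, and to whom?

D wins at $31,000

Open ascending-bid auction: the price rises until one bidder remains; the winner pays the price at which the last rival dropped out.
Sorting limits: 39,000 (D) > 31,000 (E) > 30,000 (A) > 25,000 (C) > 14,000 (B)
E is the last rival to drop out, at $31,000; D remains and wins at that price.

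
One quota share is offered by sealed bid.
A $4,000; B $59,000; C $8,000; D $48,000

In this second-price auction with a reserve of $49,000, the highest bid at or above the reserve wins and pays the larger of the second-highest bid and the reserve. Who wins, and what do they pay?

Sorting bids: 59,000 (B) > 48,000 (D) > 8,000 (C) > 4,000 (A)
B has the top bid at or above the reserve ($59,000).
Second-highest bid $48,000 is below the reserve $49,000, so the reserve binds → payment $49,000.

B pays $49,000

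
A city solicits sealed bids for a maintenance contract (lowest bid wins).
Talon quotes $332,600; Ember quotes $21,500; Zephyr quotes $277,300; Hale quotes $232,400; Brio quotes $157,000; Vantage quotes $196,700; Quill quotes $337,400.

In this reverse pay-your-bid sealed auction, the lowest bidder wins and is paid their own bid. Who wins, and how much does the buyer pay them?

Reverse pay-your-bid sealed auction: the lowest bidder wins and is paid their own bid.
Sorting bids: 21,500 (Ember) < 157,000 (Brio) < 196,700 (Vantage) < 232,400 (Hale) < 277,300 (Zephyr) < 332,600 (Talon) < …
First-price: Ember is paid what they bid, $21,500.

Ember is paid $21,500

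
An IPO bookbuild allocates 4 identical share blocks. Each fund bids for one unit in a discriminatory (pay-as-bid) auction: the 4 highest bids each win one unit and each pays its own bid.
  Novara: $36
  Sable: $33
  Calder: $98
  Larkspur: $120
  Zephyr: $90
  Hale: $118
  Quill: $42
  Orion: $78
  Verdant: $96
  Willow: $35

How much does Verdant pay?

Ordering the bids: 120 (Larkspur), 118 (Hale), 98 (Calder), 96 (Verdant), 90 (Zephyr), 78 (Orion), …
The 4 highest are Larkspur, Hale, Calder, Verdant.
Verdant wins → own bid $96.

Verdant pays $96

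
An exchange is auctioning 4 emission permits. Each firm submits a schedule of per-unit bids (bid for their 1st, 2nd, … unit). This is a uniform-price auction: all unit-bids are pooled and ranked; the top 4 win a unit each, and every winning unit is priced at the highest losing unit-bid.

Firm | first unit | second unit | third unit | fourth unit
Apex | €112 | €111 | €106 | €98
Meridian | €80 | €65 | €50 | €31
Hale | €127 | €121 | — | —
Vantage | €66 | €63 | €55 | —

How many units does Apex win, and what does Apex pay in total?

Pooled unit-bids ranked (top 4): 127 (Hale-1), 121 (Hale-2), 112 (Apex-1), 111 (Apex-2)
Highest rejected unit-bid = €106.
Apex wins 2 unit(s) at €106 each.

Apex: 2 units, pays €212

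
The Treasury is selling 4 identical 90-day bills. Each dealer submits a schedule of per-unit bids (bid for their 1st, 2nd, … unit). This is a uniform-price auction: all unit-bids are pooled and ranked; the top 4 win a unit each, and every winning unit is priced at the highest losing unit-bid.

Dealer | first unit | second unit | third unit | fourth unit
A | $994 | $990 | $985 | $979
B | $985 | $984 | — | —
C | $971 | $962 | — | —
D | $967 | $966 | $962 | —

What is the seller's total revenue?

Total revenue: $3,936

All unit-bids, highest first — top 4: 994 (A-1), 990 (A-2), 985 (A-3), 985 (B-1)
First bid not allocated: $984.
Allocation: A 3, B 1. Every unit priced at $984.
Revenue = 4 × 984 = $3,936.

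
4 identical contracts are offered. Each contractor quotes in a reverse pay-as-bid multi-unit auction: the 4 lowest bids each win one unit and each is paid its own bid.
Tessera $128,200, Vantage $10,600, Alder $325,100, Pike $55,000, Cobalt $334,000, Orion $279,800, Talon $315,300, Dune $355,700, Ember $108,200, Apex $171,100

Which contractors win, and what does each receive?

Ordering the bids: 10,600 (Vantage), 55,000 (Pike), 108,200 (Ember), 128,200 (Tessera), 171,100 (Apex), 279,800 (Orion), …
The 4 lowest are Vantage, Pike, Ember, Tessera.
Each winner is paid its own bid: Vantage $10,600, Pike $55,000, Ember $108,200, Tessera $128,200.

Vantage $10,600, Pike $55,000, Ember $108,200, Tessera $128,200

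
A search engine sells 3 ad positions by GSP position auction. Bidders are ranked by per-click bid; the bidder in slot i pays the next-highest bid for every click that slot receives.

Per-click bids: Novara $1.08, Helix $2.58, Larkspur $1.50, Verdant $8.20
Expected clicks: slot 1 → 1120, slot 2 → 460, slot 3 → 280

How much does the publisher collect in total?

Sorting advertisers: $8.20 (Verdant) > $2.58 (Helix) > $1.50 (Larkspur) > $1.08 (Novara)
Slot 1: Verdant pays $2.58 × 1120 = $2889.60
Slot 2: Helix pays $1.50 × 460 = $690.00
Slot 3: Larkspur pays $1.08 × 280 = $302.40
Total = $3882.00

Total revenue: $3882.00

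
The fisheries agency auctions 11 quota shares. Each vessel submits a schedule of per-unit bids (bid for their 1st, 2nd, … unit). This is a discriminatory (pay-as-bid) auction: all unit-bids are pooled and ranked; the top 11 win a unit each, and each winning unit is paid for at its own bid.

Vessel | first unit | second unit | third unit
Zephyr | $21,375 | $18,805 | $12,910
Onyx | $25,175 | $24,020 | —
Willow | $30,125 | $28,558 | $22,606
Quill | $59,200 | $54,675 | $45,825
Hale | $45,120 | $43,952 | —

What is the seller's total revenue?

Pooled unit-bids ranked (top 11): 59,200 (Quill-1), 54,675 (Quill-2), 45,825 (Quill-3), 45,120 (Hale-1), 43,952 (Hale-2), 30,125 (Willow-1), 28,558 (Willow-2), 25,175 (Onyx-1), 24,020 (Onyx-2), 22,606 (Willow-3), 21,375 (Zephyr-1)
Next rejected bid: $18,805 (not a price — pay-as-bid).
Each winning unit pays its own bid.
Revenue = 59,200 + 54,675 + 45,825 + 45,120 + 43,952 + 30,125 + 28,558 + 25,175 + 24,020 + 22,606 + 21,375 = $400,631.

Total revenue: $400,631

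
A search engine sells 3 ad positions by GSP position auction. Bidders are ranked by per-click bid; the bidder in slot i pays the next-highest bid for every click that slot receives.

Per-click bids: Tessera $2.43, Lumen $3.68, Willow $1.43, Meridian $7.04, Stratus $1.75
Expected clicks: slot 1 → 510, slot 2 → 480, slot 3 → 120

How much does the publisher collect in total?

Total revenue: $3253.20

Per-click bids in order: $7.04 (Meridian) > $3.68 (Lumen) > $2.43 (Tessera) > $1.75 (Stratus) > …
Slot 1: Meridian pays $3.68 × 510 = $1876.80
Slot 2: Lumen pays $2.43 × 480 = $1166.40
Slot 3: Tessera pays $1.75 × 120 = $210.00
Total = $3253.20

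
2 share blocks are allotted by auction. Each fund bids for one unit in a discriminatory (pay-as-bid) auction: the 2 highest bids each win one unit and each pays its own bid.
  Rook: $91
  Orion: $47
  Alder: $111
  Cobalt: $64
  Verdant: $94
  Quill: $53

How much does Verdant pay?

Sorting: 111 (Alder), 94 (Verdant), 91 (Rook), 64 (Cobalt), …
Winners (2 units): Alder, Verdant.
Verdant wins → own bid $94.

Verdant pays $94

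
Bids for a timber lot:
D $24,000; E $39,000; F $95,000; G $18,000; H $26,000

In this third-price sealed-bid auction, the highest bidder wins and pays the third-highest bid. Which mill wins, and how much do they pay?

F pays $26,000

Bids in order: 95,000 (F) > 39,000 (E) > 26,000 (H) > 24,000 (D) > 18,000 (G)
F wins; payment is bid #3 in the ranking = $26,000.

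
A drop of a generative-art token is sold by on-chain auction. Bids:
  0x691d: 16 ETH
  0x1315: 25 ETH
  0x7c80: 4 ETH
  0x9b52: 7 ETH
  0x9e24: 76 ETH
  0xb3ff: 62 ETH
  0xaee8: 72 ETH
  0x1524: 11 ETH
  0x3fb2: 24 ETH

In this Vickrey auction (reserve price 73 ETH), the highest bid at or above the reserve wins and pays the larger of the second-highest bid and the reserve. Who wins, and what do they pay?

0x9e24 pays 73 ETH

Bids ranked: 76 (0x9e24) > 72 (0xaee8) > 62 (0xb3ff) > 25 (0x1315) > 24 (0x3fb2) > 16 (0x691d) > …
0x9e24 has the top bid at or above the reserve (76 ETH).
max(second-highest 72 ETH, reserve 73 ETH) = 73 ETH.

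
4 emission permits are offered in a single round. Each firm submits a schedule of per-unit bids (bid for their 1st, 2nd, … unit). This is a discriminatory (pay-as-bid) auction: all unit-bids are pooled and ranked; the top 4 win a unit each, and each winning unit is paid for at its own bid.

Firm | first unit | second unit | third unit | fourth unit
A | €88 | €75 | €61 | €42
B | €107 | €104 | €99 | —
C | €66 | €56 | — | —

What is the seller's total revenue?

All unit-bids, highest first — top 4: 107 (B-1), 104 (B-2), 99 (B-3), 88 (A-1)
Next rejected bid: €75 (not a price — pay-as-bid).
Each winning unit pays its own bid.
Revenue = 107 + 104 + 99 + 88 = €398.

Total revenue: €398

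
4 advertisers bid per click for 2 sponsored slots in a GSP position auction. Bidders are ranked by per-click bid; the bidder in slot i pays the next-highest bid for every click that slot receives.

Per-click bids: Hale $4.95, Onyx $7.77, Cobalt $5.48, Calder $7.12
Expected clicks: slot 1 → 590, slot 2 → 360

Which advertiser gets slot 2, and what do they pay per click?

Calder; $5.48 per click

Ranked by bid: $7.77 (Onyx) > $7.12 (Calder) > $5.48 (Cobalt) > …
Slot 2 goes to the second-ranked bidder, Calder, who pays the next bid down: $5.48/click.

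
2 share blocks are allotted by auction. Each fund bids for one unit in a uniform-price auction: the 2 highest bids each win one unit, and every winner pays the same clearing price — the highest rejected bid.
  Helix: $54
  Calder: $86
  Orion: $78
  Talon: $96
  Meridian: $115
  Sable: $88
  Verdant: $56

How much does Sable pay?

Ordering the bids: 115 (Meridian), 96 (Talon), 88 (Sable), 86 (Calder), …
Top 2: Meridian, Talon.
Clearing price = highest rejected bid = $88.
Sable does not win → pays $0.

Sable pays $0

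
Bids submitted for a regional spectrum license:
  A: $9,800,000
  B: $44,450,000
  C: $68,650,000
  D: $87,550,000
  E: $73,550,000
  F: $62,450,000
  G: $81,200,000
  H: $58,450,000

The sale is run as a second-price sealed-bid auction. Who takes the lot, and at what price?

Bids ranked: 87,550,000 (D) > 81,200,000 (G) > 73,550,000 (E) > 68,650,000 (C) > 62,450,000 (F) > 58,450,000 (H) > …
Second-price: D pays G's bid of $81,200,000.

D pays $81,200,000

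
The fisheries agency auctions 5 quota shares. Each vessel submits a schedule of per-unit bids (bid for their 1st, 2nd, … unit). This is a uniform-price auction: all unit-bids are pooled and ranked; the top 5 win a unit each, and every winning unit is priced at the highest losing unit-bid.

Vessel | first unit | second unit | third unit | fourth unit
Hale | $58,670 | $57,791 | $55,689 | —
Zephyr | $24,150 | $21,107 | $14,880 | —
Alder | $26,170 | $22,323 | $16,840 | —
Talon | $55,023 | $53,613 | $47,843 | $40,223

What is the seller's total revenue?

Total revenue: $239,215

Merging the schedules and taking the best 5: 58,670 (Hale-1), 57,791 (Hale-2), 55,689 (Hale-3), 55,023 (Talon-1), 53,613 (Talon-2)
Highest rejected unit-bid = $47,843.
Allocation: Hale 3, Talon 2. Every unit priced at $47,843.
Revenue = 5 × 47,843 = $239,215.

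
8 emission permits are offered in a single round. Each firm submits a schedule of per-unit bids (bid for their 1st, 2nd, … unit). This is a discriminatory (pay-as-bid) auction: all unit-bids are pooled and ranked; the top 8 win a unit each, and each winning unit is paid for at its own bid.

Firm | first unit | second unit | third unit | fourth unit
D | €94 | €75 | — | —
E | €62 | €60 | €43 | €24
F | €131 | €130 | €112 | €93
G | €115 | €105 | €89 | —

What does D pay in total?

D pays €94

Pooled unit-bids ranked (top 8): 131 (F-1), 130 (F-2), 115 (G-1), 112 (F-3), 105 (G-2), 94 (D-1), 93 (F-4), 89 (G-3)
Next rejected bid: €75 (not a price — pay-as-bid).
D's winning unit-bids: 94 = €94.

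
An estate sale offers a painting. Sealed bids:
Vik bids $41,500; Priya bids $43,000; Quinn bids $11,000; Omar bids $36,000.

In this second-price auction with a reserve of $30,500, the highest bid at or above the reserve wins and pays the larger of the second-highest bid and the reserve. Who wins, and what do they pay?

Priya pays $41,500

Rule: the highest bid at or above the reserve wins and pays the larger of the second-highest bid and the reserve.
Bids in order: 43,000 (Priya) > 41,500 (Vik) > 36,000 (Omar) > 11,000 (Quinn)
Highest eligible bid: Priya at $43,000.
max(second-highest $41,500, reserve $30,500) = $41,500; the reserve does not bind.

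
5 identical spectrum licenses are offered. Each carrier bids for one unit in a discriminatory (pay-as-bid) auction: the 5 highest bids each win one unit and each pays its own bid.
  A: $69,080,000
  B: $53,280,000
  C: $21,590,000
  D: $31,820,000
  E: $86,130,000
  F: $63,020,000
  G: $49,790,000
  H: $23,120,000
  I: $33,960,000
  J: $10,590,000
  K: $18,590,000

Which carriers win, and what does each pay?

E $86,130,000, A $69,080,000, F $63,020,000, B $53,280,000, G $49,790,000

Ordering the bids: 86,130,000 (E), 69,080,000 (A), 63,020,000 (F), 53,280,000 (B), 49,790,000 (G), 33,960,000 (I), 31,820,000 (D), …
Winners (5 units): E, A, F, B, G.
Each winner pays its own bid: E $86,130,000, A $69,080,000, F $63,020,000, B $53,280,000, G $49,790,000.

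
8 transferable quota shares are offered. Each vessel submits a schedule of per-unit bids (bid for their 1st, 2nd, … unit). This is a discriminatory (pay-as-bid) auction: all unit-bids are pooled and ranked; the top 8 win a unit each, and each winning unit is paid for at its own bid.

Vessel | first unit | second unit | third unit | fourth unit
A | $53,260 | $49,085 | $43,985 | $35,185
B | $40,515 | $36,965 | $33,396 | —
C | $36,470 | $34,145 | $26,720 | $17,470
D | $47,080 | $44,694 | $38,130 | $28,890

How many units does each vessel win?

Pooled unit-bids ranked (top 8): 53,260 (A-1), 49,085 (A-2), 47,080 (D-1), 44,694 (D-2), 43,985 (A-3), 40,515 (B-1), 38,130 (D-3), 36,965 (B-2)
Next rejected bid: $36,470 (not a price — pay-as-bid).
Allocation: A 3, B 2, D 3.

A 3, B 2, D 3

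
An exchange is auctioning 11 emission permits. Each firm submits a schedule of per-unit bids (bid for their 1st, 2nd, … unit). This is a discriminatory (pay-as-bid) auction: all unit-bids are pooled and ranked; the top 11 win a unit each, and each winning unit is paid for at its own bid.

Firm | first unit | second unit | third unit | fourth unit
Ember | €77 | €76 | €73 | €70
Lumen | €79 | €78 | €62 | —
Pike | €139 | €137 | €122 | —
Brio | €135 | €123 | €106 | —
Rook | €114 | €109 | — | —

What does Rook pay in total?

Rook pays €223

Merging the schedules and taking the best 11: 139 (Pike-1), 137 (Pike-2), 135 (Brio-1), 123 (Brio-2), 122 (Pike-3), 114 (Rook-1), 109 (Rook-2), 106 (Brio-3), 79 (Lumen-1), 78 (Lumen-2), 77 (Ember-1)
Next rejected bid: €76 (not a price — pay-as-bid).
Rook's winning unit-bids: 114 + 109 = €223.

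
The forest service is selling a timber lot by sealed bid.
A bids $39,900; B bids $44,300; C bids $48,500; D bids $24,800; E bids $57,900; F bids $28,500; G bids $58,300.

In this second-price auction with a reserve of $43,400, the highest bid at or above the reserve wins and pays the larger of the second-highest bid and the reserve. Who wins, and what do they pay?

Sorting bids: 58,300 (G) > 57,900 (E) > 48,500 (C) > 44,300 (B) > 39,900 (A) > 28,500 (F) > …
Highest eligible bid: G at $58,300.
max(second-highest $57,900, reserve $43,400) = $57,900; the reserve does not bind.

G pays $57,900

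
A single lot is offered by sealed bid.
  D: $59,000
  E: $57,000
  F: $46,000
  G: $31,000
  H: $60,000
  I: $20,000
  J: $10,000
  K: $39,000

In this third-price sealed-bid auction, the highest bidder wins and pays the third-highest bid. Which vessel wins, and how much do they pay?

Third-price sealed-bid auction: the highest bidder wins and pays the third-highest bid.
Bids ranked: 60,000 (H) > 59,000 (D) > 57,000 (E) > 46,000 (F) > 39,000 (K) > 31,000 (G) > …
H wins; payment is bid #3 in the ranking = $57,000.

H pays $57,000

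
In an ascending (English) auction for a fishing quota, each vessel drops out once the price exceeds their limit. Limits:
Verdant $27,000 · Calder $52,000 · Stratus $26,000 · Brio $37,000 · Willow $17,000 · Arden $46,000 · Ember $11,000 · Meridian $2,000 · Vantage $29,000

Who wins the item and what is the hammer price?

Open ascending-bid auction: the price rises until one bidder remains; the winner pays the price at which the last rival dropped out.
Limits ranked: 52,000 (Calder) > 46,000 (Arden) > 37,000 (Brio) > 29,000 (Vantage) > 27,000 (Verdant) > 26,000 (Stratus) > …
Once the price passes $46,000, only Calder is left; the hammer falls at Arden's limit of $46,000.

Calder wins at $46,000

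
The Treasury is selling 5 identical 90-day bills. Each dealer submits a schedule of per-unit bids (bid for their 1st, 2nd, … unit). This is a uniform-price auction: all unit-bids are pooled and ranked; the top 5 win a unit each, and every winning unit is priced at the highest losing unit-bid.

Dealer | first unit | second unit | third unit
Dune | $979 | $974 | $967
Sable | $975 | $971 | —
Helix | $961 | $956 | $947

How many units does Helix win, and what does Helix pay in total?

Helix: 0 units, pays $0

All unit-bids, highest first — top 5: 979 (Dune-1), 975 (Sable-1), 974 (Dune-2), 971 (Sable-2), 967 (Dune-3)
First bid not allocated: $961.
Helix wins 0 unit(s) at $961 each.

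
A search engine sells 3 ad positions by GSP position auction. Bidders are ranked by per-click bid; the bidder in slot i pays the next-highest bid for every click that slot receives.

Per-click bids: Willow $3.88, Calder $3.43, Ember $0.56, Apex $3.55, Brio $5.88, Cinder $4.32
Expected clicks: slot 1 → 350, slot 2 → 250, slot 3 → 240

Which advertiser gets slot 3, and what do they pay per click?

Per-click bids in order: $5.88 (Brio) > $4.32 (Cinder) > $3.88 (Willow) > $3.55 (Apex) > …
Slot 3 goes to the third-ranked bidder, Willow, who pays the next bid down: $3.55/click.

Willow; $3.55 per click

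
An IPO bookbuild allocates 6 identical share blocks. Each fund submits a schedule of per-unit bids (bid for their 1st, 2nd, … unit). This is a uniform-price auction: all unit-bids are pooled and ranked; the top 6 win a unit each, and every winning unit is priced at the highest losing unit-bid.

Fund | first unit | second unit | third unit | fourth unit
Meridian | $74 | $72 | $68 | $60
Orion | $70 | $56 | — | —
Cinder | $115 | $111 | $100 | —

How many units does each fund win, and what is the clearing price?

Cinder 3, Meridian 2, Orion 1; clearing price $68

Merging the schedules and taking the best 6: 115 (Cinder-1), 111 (Cinder-2), 100 (Cinder-3), 74 (Meridian-1), 72 (Meridian-2), 70 (Orion-1)
The (k+1)-th unit-bid is $68.
Allocation: Cinder 3, Meridian 2, Orion 1.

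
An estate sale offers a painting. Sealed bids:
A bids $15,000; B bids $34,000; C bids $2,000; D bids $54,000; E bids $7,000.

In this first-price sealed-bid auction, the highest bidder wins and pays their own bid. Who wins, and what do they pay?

Bids in order: 54,000 (D) > 34,000 (B) > 15,000 (A) > 7,000 (E) > 2,000 (C)
First-price: D pays what they bid, $54,000.

D pays $54,000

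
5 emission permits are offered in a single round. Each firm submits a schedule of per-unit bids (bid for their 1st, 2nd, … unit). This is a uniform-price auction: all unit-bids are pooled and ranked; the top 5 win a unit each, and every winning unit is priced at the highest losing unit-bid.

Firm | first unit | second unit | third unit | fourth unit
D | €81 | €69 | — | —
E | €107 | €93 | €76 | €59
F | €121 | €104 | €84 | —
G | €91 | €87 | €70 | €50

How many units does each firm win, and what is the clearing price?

Pooled unit-bids ranked (top 5): 121 (F-1), 107 (E-1), 104 (F-2), 93 (E-2), 91 (G-1)
Highest rejected unit-bid = €87.
Allocation: E 2, F 2, G 1.

E 2, F 2, G 1; clearing price €87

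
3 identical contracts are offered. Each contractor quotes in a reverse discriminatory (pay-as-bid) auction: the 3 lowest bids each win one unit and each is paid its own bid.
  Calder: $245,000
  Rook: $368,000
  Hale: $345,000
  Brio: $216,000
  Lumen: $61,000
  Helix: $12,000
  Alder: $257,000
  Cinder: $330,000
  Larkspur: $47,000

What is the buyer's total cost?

Sorting: 12,000 (Helix), 47,000 (Larkspur), 61,000 (Lumen), 216,000 (Brio), 245,000 (Calder), …
The 3 lowest are Helix, Larkspur, Lumen.
Total cost = 12,000 + 47,000 + 61,000 = $120,000.

Total cost: $120,000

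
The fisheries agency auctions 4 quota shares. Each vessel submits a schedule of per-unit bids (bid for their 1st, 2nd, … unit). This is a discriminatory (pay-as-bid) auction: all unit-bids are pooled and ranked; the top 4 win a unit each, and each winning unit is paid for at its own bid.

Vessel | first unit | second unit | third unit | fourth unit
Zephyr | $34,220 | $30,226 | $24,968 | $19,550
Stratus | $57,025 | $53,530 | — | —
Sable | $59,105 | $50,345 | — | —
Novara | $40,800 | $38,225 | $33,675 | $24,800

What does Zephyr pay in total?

All unit-bids, highest first — top 4: 59,105 (Sable-1), 57,025 (Stratus-1), 53,530 (Stratus-2), 50,345 (Sable-2)
Next rejected bid: $40,800 (not a price — pay-as-bid).
Zephyr wins no units.

Zephyr pays $0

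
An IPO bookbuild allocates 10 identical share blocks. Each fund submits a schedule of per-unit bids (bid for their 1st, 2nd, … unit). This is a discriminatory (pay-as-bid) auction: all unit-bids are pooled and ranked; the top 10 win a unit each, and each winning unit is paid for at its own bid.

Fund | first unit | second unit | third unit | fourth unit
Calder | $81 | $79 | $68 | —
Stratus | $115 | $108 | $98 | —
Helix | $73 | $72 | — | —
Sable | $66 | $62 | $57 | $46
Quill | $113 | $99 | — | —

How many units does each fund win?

All unit-bids, highest first — top 10: 115 (Stratus-1), 113 (Quill-1), 108 (Stratus-2), 99 (Quill-2), 98 (Stratus-3), 81 (Calder-1), 79 (Calder-2), 73 (Helix-1), 72 (Helix-2), 68 (Calder-3)
Next rejected bid: $66 (not a price — pay-as-bid).
Allocation: Calder 3, Helix 2, Quill 2, Stratus 3.

Calder 3, Helix 2, Quill 2, Stratus 3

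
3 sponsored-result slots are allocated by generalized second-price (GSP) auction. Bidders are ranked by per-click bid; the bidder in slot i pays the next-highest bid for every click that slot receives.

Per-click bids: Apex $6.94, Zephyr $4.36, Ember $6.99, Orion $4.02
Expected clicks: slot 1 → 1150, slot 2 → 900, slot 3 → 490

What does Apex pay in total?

Sorting advertisers: $6.99 (Ember) > $6.94 (Apex) > $4.36 (Zephyr) > $4.02 (Orion)
Apex holds slot 2 → pays next bid $4.36 × 900 clicks = $3924.00.

Apex pays $3924.00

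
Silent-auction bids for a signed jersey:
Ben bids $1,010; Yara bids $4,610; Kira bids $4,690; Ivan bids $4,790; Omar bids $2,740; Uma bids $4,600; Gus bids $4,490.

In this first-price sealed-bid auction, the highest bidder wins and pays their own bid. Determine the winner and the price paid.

Ivan pays $4,790

Bids ranked: 4,790 (Ivan) > 4,690 (Kira) > 4,610 (Yara) > 4,600 (Uma) > 4,490 (Gus) > 2,740 (Omar) > …
First-price: Ivan pays what they bid, $4,790.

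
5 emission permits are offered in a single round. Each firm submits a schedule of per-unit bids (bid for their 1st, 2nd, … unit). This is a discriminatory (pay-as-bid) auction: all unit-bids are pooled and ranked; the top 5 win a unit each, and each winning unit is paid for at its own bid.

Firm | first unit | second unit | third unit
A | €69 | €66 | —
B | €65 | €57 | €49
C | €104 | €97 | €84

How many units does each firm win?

A 2, C 3

All unit-bids, highest first — top 5: 104 (C-1), 97 (C-2), 84 (C-3), 69 (A-1), 66 (A-2)
Next rejected bid: €65 (not a price — pay-as-bid).
Allocation: A 2, C 3.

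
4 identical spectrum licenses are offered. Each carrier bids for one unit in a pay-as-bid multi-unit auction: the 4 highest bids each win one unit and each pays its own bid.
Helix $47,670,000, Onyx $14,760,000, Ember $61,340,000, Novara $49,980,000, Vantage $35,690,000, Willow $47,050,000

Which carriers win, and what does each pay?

Sorting: 61,340,000 (Ember), 49,980,000 (Novara), 47,670,000 (Helix), 47,050,000 (Willow), 35,690,000 (Vantage), 14,760,000 (Onyx)
The 4 highest are Ember, Novara, Helix, Willow.
Each winner pays its own bid: Ember $61,340,000, Novara $49,980,000, Helix $47,670,000, Willow $47,050,000.

Ember $61,340,000, Novara $49,980,000, Helix $47,670,000, Willow $47,050,000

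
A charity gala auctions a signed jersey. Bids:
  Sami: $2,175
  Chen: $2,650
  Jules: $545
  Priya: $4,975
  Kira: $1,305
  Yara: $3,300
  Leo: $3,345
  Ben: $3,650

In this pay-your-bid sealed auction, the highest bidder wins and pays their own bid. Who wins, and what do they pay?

Priya pays $4,975

Bids in order: 4,975 (Priya) > 3,650 (Ben) > 3,345 (Leo) > 3,300 (Yara) > 2,650 (Chen) > 2,175 (Sami) > …
Priya is highest → pays own bid, $4,975.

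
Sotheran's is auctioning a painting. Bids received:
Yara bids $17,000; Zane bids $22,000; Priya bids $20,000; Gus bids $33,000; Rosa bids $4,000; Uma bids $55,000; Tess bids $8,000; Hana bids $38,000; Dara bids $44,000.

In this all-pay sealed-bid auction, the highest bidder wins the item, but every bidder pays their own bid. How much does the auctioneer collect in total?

Total revenue: $241,000

Bids in order: 55,000 (Uma) > 44,000 (Dara) > 38,000 (Hana) > 33,000 (Gus) > 22,000 (Zane) > 20,000 (Priya) > …
Uma wins with the top bid; all bids are sunk regardless.
Every bidder forfeits their bid regardless of winning.
Revenue = 17,000 + 22,000 + 20,000 + 33,000 + 4,000 + 55,000 + 8,000 + 38,000 + 44,000 = $241,000.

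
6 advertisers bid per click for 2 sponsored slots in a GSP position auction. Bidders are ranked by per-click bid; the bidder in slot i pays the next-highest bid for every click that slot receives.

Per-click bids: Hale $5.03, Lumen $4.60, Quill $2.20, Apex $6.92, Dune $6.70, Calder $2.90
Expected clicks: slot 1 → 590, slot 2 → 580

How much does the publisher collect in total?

Total revenue: $6870.40

Ranked by bid: $6.92 (Apex) > $6.70 (Dune) > $5.03 (Hale) > …
Slot 1: Apex pays $6.70 × 590 = $3953.00
Slot 2: Dune pays $5.03 × 580 = $2917.40
Total = $6870.40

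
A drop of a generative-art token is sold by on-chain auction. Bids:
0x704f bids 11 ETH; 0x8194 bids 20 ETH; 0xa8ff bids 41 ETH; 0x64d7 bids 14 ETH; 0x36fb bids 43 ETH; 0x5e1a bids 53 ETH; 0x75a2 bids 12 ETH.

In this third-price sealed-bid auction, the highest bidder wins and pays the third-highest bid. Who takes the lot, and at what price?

0x5e1a pays 41 ETH

Bids ranked: 53 (0x5e1a) > 43 (0x36fb) > 41 (0xa8ff) > 20 (0x8194) > 14 (0x64d7) > 12 (0x75a2) > …
0x5e1a is highest; pays the third-highest bid, 41 ETH.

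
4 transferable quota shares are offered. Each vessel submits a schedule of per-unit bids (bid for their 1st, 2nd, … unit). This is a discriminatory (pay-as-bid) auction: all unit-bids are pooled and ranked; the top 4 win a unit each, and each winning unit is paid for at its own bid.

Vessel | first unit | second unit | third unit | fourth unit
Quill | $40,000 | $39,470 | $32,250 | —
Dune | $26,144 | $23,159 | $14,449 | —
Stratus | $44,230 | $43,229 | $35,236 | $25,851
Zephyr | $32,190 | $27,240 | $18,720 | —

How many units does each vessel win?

Quill 2, Stratus 2

Pooled unit-bids ranked (top 4): 44,230 (Stratus-1), 43,229 (Stratus-2), 40,000 (Quill-1), 39,470 (Quill-2)
Next rejected bid: $35,236 (not a price — pay-as-bid).
Allocation: Quill 2, Stratus 2.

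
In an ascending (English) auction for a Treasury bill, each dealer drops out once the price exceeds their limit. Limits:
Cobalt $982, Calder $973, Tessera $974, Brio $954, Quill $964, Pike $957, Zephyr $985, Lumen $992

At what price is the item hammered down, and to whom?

Ascending (English) auction: the price rises until one bidder remains; the winner pays the price at which the last rival dropped out.
Limits in order: 992 (Lumen) > 985 (Zephyr) > 982 (Cobalt) > 974 (Tessera) > 973 (Calder) > 964 (Quill) > …
Once the price passes $985, only Lumen is left; the hammer falls at Zephyr's limit of $985.

Lumen wins at $985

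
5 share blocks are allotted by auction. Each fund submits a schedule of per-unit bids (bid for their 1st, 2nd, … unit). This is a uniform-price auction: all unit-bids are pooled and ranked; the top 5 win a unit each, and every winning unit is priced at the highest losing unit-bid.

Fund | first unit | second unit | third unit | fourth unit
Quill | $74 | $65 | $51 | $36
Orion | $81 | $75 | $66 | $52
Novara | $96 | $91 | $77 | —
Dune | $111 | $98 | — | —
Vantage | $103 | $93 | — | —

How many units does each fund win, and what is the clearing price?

Dune 2, Novara 1, Vantage 2; clearing price $91

Merging the schedules and taking the best 5: 111 (Dune-1), 103 (Vantage-1), 98 (Dune-2), 96 (Novara-1), 93 (Vantage-2)
Highest rejected unit-bid = $91.
Allocation: Dune 2, Novara 1, Vantage 2.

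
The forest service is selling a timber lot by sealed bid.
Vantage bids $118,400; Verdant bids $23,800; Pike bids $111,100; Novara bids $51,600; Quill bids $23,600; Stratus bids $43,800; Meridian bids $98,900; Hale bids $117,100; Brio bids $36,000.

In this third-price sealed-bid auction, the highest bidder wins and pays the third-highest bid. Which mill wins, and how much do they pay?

Bids in order: 118,400 (Vantage) > 117,100 (Hale) > 111,100 (Pike) > 98,900 (Meridian) > 51,600 (Novara) > 43,800 (Stratus) > …
Vantage is highest; pays the third-highest bid, $111,100.

Vantage pays $111,100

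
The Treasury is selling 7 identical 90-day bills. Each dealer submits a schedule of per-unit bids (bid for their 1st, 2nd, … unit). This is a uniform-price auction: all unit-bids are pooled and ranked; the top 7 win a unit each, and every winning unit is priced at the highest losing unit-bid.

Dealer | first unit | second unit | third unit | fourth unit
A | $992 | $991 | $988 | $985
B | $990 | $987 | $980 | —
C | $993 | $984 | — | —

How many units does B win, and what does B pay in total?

Merging the schedules and taking the best 7: 993 (C-1), 992 (A-1), 991 (A-2), 990 (B-1), 988 (A-3), 987 (B-2), 985 (A-4)
The (k+1)-th unit-bid is $984.
B wins 2 unit(s) at $984 each.

B: 2 units, pays $1,968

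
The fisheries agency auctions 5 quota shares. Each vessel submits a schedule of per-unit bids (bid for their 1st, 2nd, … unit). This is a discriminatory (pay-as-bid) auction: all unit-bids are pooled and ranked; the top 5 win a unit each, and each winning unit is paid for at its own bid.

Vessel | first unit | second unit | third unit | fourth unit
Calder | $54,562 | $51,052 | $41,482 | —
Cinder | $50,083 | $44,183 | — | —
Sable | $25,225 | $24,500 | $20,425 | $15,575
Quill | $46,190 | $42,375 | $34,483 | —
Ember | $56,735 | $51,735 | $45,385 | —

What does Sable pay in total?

Pooled unit-bids ranked (top 5): 56,735 (Ember-1), 54,562 (Calder-1), 51,735 (Ember-2), 51,052 (Calder-2), 50,083 (Cinder-1)
Next rejected bid: $46,190 (not a price — pay-as-bid).
Sable wins no units.

Sable pays $0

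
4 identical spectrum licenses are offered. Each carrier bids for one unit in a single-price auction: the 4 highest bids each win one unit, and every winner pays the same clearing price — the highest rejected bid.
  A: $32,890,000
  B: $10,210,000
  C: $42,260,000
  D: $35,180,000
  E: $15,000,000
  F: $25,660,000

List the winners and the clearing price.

C, D, A, F; each pays $15,000,000

Sorting: 42,260,000 (C), 35,180,000 (D), 32,890,000 (A), 25,660,000 (F), 15,000,000 (E), 10,210,000 (B)
Winners (4 units): C, D, A, F.
Highest unsuccessful bid: $15,000,000 → clearing price.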